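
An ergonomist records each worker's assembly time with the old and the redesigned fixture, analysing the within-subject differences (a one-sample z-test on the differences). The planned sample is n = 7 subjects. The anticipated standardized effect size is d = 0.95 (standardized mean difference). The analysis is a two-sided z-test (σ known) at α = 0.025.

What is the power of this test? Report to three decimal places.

Power ≈ 0.607

Noncentrality parameter: δ = d·√n = 0.95 × √7 = 2.5135
Two-sided α = 0.025 → critical value z_{0.0125} = 2.241.
Power = Φ(δ − 2.241) + Φ(−δ − 2.241) = Φ(0.272) + Φ(-4.755) = 0.6072 + 0.0000 = 0.6072.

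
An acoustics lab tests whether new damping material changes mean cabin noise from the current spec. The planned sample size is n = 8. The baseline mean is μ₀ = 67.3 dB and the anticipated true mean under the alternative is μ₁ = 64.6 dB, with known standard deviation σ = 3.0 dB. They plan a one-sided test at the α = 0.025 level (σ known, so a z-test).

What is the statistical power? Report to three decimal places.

Power ≈ 0.721

Standardized effect: d = |μ₁ − μ₀| / σ = |64.6 − 67.3| / 3.0 = 0.9000
Noncentrality parameter: δ = d·√n = 0.9000 × √8 = 2.5456
One-sided α = 0.025 → critical value z_{0.025} = 1.960.
Power = P(Z > 1.960 − δ) = Φ(0.586) = 0.7209.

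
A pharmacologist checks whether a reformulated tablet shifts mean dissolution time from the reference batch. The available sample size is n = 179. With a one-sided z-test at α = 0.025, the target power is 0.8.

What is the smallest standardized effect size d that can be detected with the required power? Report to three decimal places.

d ≈ 0.209

Required noncentrality: δ = z_{0.025} + z_{0.20} = 1.960 + 0.842 = 2.802.
δ = d·√n ⇒ d = δ/√n = 2.802/√179 = 0.2094.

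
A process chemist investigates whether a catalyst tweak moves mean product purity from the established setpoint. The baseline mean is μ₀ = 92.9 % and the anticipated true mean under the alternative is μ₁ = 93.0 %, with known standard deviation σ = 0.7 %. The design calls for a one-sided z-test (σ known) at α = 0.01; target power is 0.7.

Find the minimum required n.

n = 399

Standardized effect: d = |μ₁ − μ₀| / σ = |93.0 − 92.9| / 0.7 = 0.1429
Set Φ(δ − 2.326) = 0.7; then δ − 2.326 = Φ⁻¹(0.7) = 0.524, giving δ = 2.851.
δ = d·√n ⇒ n = (δ/d)² = (2.851 / 0.1429)² = 398.21.
Round up to the next whole unit.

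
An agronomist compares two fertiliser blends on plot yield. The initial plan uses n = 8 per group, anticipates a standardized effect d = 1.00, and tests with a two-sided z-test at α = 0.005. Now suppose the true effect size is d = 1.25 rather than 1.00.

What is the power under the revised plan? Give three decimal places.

Power ≈ 0.379

With d = 1.25: δ = d·√(n/2) = 1.25 × √(8/2) = 2.5000. Critical value z_{0.0025} = 2.807.
Revised power = Φ(δ − 2.807) + Φ(−δ − 2.807) = Φ(-0.307) + Φ(-5.307) = 0.3794 + 0.0000 = 0.3794.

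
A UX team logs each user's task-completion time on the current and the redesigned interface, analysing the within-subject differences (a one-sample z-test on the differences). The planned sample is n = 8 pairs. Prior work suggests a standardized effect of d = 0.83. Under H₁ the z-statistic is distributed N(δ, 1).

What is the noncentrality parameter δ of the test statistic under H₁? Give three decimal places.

δ ≈ 2.348

δ = d·√n = 0.83 × √8 = 2.3476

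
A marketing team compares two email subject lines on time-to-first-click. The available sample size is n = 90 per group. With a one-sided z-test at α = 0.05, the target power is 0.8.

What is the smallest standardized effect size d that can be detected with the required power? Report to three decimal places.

Need Φ(δ − 1.645) = 0.8, so δ = 1.645 + 0.842 = 2.486.
δ = d·√(n/2) ⇒ d = δ/√(n/2) = 2.486/√(90/2) = 0.3707.

d ≈ 0.371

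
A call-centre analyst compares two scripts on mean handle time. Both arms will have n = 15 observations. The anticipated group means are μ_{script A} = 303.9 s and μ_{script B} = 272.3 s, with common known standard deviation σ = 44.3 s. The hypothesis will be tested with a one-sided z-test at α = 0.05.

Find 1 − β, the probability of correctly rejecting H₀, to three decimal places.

Power ≈ 0.621

Standardized effect: d = |μ_{script A} − μ_{script B}| / σ = |303.9 − 272.3| / 44.3 = 0.7133
Noncentrality parameter: δ = d·√(n/2) = 0.7133 × √(15/2) = 1.9535
One-sided α = 0.05 → critical value z_{0.05} = 1.645.
Power = Φ(δ − 1.645) = Φ(0.309) = 0.6212.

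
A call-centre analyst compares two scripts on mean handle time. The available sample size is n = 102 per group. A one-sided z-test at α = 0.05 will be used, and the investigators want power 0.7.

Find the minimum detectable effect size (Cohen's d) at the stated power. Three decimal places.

d ≈ 0.304

Required noncentrality: δ = z_{0.05} + z_{0.30} = 1.645 + 0.524 = 2.169.
δ = d·√(n/2) ⇒ d = δ/√(n/2) = 2.169/√(102/2) = 0.3038.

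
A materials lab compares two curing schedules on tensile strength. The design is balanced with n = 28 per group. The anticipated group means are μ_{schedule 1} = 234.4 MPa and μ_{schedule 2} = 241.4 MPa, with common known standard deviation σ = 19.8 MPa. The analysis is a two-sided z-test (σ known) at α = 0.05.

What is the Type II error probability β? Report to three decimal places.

β ≈ 0.737

Standardized effect: d = |μ_{schedule 1} − μ_{schedule 2}| / σ = |234.4 − 241.4| / 19.8 = 0.3535
Noncentrality parameter: δ = d·√(n/2) = 0.3535 × √(28/2) = 1.3228
Two-sided α = 0.05 → critical value z_{0.025} = 1.960.
Power = Φ(δ − 1.960) + Φ(−δ − 1.960) = Φ(-0.637) + Φ(-3.283) = 0.2620 + 0.0005 = 0.2625.
Type II error: β = 1 − power = 1 − 0.2625 = 0.7375.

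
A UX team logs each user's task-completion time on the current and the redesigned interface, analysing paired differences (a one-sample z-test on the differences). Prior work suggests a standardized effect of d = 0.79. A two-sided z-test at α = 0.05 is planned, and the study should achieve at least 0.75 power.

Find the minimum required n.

Set Φ(δ − 1.960) = 0.75; then δ − 1.960 = Φ⁻¹(0.75) = 0.674, giving δ = 2.634.
(The Φ(−δ − z_{α/2}) term is vanishingly small for δ > 0 and is dropped in the standard sample-size formula.)
δ = d·√n ⇒ n = (δ/d)² = (2.634 / 0.79)² = 11.12.
Rounding up, n = 12.

n = 12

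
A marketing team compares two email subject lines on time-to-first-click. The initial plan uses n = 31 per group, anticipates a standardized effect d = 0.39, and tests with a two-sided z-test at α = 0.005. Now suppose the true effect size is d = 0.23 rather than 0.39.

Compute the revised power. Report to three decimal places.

Power ≈ 0.029

With d = 0.23: δ = d·√(n/2) = 0.23 × √(31/2) = 0.9055. Critical value z_{0.0025} = 2.807.
Revised power = Φ(δ − 2.807) + Φ(−δ − 2.807) = Φ(-1.902) + Φ(-3.713) = 0.0286 + 0.0001 = 0.0287.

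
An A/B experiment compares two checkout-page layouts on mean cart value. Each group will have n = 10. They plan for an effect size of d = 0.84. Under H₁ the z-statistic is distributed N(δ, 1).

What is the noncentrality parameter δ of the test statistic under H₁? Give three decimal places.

The noncentrality parameter scales effect size by the design's sample-size factor: δ = d·√(n/2) = 0.84 × √(10/2) = 1.8783

δ ≈ 1.878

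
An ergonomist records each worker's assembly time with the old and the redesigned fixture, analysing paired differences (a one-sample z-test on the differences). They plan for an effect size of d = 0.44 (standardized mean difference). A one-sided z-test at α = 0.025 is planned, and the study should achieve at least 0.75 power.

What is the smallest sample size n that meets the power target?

n = 36

Set Φ(δ − 1.960) = 0.75; then δ − 1.960 = Φ⁻¹(0.75) = 0.674, giving δ = 2.634.
δ = d·√n ⇒ n = (δ/d)² = (2.634 / 0.44)² = 35.85.
Round up to the next whole unit.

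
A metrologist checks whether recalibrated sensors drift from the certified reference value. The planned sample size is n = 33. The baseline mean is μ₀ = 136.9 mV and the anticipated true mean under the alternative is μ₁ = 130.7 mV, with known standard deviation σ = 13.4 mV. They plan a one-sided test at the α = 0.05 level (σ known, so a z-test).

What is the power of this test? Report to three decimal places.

Standardized effect: d = |μ₁ − μ₀| / σ = |130.7 − 136.9| / 13.4 = 0.4627
Noncentrality parameter: δ = d·√n = 0.4627 × √33 = 2.6579
One-sided α = 0.05 → critical value z_{0.05} = 1.645.
Power = P(Z > 1.645 − δ) = Φ(1.013) = 0.8445.

Power ≈ 0.844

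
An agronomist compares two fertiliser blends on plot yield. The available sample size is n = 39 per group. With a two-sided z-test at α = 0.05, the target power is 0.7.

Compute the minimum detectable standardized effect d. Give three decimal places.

Required noncentrality: δ = z_{0.025} + z_{0.30} = 1.960 + 0.524 = 2.484.
(Lower-tail contribution to power is negligible for δ > 0.)
δ = d·√(n/2) ⇒ d = δ/√(n/2) = 2.484/√(39/2) = 0.5626.

d ≈ 0.563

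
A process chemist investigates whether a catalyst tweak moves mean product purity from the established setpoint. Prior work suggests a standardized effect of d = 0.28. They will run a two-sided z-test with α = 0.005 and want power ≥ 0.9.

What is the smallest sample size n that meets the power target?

n = 214

Set Φ(δ − 2.807) = 0.9; then δ − 2.807 = Φ⁻¹(0.9) = 1.282, giving δ = 4.089.
(For δ > 0 the lower-tail rejection region contributes negligibly to power, so the one-term inversion is standard.)
δ = d·√n ⇒ n = (δ/d)² = (4.089 / 0.28)² = 213.22.
Round up to the next whole unit.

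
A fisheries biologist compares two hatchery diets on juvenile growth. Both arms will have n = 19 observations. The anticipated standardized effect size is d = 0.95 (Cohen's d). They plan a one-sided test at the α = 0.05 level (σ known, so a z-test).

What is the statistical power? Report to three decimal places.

Power ≈ 0.900

Noncentrality parameter: δ = d·√(n/2) = 0.95 × √(19/2) = 2.9281
Critical value for a one-sided test at α = 0.05: z_α = 1.645.
Power = Φ(δ − 1.645) = Φ(1.283) = 0.9003.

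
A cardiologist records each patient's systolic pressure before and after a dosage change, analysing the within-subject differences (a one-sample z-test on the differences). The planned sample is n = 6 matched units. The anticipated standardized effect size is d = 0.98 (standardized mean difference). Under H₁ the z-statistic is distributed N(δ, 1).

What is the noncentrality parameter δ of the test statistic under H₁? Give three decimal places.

The noncentrality parameter scales effect size by the design's sample-size factor: δ = d·√n = 0.98 × √6 = 2.4005

δ ≈ 2.400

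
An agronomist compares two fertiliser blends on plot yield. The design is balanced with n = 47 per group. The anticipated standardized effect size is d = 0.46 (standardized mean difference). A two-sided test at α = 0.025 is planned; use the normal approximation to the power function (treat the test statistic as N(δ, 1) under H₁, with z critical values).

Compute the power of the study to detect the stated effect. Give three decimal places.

Noncentrality parameter: δ = d·√(n/2) = 0.46 × √(47/2) = 2.2299
Two-sided α = 0.025 → critical value z_{0.0125} = 2.241.
Power = Φ(δ − 2.241) + Φ(−δ − 2.241) = Φ(-0.011) + Φ(-4.471) = 0.4954 + 0.0000 = 0.4954.

Power ≈ 0.495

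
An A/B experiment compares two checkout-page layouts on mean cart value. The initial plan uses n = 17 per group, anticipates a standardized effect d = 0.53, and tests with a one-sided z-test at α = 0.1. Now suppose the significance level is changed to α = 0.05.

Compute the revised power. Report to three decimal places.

Power ≈ 0.460

δ = d·√(n/2) = 0.53 × √(17/2) = 1.5452 (unchanged). New critical value: z_{0.05} = 1.645.
Revised power = Φ(δ − 1.645) = Φ(-0.100) = 0.4603.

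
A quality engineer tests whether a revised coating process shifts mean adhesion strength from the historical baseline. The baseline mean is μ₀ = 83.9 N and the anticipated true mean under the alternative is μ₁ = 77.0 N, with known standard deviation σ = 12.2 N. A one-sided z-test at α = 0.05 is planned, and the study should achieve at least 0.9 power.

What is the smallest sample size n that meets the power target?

n = 27

Standardized effect: d = |μ₁ − μ₀| / σ = |77.0 − 83.9| / 12.2 = 0.5656
Set Φ(δ − 1.645) = 0.9; then δ − 1.645 = Φ⁻¹(0.9) = 1.282, giving δ = 2.926.
δ = d·√n ⇒ n = (δ/d)² = (2.926 / 0.5656)² = 26.77.
Rounding up, n = 27.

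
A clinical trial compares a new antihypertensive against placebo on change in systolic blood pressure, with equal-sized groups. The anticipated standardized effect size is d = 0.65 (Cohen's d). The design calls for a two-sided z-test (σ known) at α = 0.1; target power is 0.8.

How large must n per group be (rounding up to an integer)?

n = 30 per group

Set Φ(δ − 1.645) = 0.8; then δ − 1.645 = Φ⁻¹(0.8) = 0.842, giving δ = 2.486.
(Ignoring the negligible lower-tail rejection probability gives the usual closed-form inversion.)
δ = d·√(n/2) ⇒ n = 2(δ/d)² = 2 × (2.486 / 0.65)² = 29.27.
Rounding up, n = 30 per group.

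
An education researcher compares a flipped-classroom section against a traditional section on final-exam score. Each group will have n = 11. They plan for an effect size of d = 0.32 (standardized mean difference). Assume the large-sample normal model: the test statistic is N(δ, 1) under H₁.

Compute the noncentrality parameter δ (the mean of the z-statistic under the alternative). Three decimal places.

δ = d·√(n/2) = 0.32 × √(11/2) = 0.7505

δ ≈ 0.750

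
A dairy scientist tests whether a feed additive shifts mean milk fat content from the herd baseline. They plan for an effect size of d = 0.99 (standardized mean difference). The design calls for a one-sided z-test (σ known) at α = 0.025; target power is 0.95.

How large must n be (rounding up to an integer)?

n = 14

For power 0.95 need Φ(δ − z_{0.025}) = 0.95, so δ = z_{0.025} + z_{0.05} = 1.960 + 1.645 = 3.605.
δ = d·√n ⇒ n = (δ/d)² = (3.605 / 0.99)² = 13.26.
Round up to the next whole unit.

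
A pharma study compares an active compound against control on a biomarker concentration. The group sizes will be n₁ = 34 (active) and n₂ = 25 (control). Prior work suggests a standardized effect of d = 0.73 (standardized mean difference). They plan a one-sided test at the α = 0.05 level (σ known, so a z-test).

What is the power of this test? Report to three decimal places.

Power ≈ 0.870

Noncentrality parameter: δ = d / √(1/n₁ + 1/n₂) = 0.73 / √(1/34 + 1/25) = 2.7708
One-sided α = 0.05 → critical value z_{0.05} = 1.645.
Power = Φ(δ − 1.645) = Φ(1.126) = 0.8699.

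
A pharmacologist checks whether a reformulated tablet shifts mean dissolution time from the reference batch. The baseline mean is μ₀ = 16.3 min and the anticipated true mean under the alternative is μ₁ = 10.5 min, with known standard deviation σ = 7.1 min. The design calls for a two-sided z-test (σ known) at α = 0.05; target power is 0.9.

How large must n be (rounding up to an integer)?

Standardized effect: d = |μ₁ − μ₀| / σ = |10.5 − 16.3| / 7.1 = 0.8169
Set Φ(δ − 1.960) = 0.9; then δ − 1.960 = Φ⁻¹(0.9) = 1.282, giving δ = 3.242.
(Ignoring the negligible lower-tail rejection probability gives the usual closed-form inversion.)
δ = d·√n ⇒ n = (δ/d)² = (3.242 / 0.8169)² = 15.75.
Rounding up, n = 16.

n = 16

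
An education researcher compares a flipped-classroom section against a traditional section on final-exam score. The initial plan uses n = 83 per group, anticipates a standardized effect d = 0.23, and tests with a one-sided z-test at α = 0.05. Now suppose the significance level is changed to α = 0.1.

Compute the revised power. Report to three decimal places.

δ = d·√(n/2) = 0.23 × √(83/2) = 1.4817 (unchanged). New critical value: z_{0.1} = 1.282.
Revised power = Φ(δ − 1.282) = Φ(0.200) = 0.5793.

Power ≈ 0.579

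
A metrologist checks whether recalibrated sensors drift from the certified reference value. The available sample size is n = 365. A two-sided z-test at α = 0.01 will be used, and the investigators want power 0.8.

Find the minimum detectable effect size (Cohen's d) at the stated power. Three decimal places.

Required noncentrality: δ = z_{0.005} + z_{0.20} = 2.576 + 0.842 = 3.417.
(Lower-tail contribution to power is negligible for δ > 0.)
δ = d·√n ⇒ d = δ/√n = 3.417/√365 = 0.1789.

d ≈ 0.179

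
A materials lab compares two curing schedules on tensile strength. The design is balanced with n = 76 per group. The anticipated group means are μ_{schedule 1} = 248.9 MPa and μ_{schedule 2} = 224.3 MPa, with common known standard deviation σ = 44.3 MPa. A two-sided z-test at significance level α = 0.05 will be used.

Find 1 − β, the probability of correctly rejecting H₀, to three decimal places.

Power ≈ 0.928

Standardized effect: d = |μ_{schedule 1} − μ_{schedule 2}| / σ = |248.9 − 224.3| / 44.3 = 0.5553
Noncentrality parameter: δ = d·√(n/2) = 0.5553 × √(76/2) = 3.4231
Two-sided α = 0.05 → critical value z_{0.025} = 1.960.
Power = Φ(δ − 1.960) + Φ(−δ − 1.960) = Φ(1.463) + Φ(-5.383) = 0.9283 + 0.0000 = 0.9283.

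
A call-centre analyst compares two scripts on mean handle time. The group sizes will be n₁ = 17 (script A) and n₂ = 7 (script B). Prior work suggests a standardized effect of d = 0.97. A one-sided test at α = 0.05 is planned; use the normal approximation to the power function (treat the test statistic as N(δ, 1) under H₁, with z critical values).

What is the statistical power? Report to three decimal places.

Power ≈ 0.697

Noncentrality parameter: δ = d / √(1/n₁ + 1/n₂) = 0.97 / √(1/17 + 1/7) = 2.1599
Critical value for a one-sided test at α = 0.05: z_α = 1.645.
Power = Φ(δ − 1.645) = Φ(0.515) = 0.6968.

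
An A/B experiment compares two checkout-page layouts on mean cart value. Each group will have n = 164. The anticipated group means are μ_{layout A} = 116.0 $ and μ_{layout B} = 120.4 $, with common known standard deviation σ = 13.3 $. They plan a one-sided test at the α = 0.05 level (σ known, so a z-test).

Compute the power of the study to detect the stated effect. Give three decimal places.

Power ≈ 0.912

Standardized effect: d = |μ_{layout A} − μ_{layout B}| / σ = |116.0 − 120.4| / 13.3 = 0.3308
Noncentrality parameter: δ = d·√(n/2) = 0.3308 × √(164/2) = 2.9958
Critical value for a one-sided test at α = 0.05: z_α = 1.645.
Power = P(Z > 1.645 − δ) = Φ(1.351) = 0.9116.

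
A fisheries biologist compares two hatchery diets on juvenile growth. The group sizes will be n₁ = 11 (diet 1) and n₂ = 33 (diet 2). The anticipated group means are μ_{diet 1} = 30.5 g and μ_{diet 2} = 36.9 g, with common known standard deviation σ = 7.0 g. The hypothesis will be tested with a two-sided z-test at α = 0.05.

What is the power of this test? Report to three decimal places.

Standardized effect: d = |μ_{diet 1} − μ_{diet 2}| / σ = |30.5 − 36.9| / 7.0 = 0.9143
Noncentrality parameter: δ = d / √(1/n₁ + 1/n₂) = 0.9143 / √(1/11 + 1/33) = 2.6261
Two-sided α = 0.05 → critical value z_{0.025} = 1.960.
Power = Φ(δ − 1.960) + Φ(−δ − 1.960) = Φ(0.666) + Φ(-4.586) = 0.7473 + 0.0000 = 0.7473.

Power ≈ 0.747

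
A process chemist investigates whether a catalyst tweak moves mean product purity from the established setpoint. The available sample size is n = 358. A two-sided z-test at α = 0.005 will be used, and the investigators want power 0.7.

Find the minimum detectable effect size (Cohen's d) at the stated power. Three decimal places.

d ≈ 0.176

Need Φ(δ − 2.807) = 0.7, so δ = 2.807 + 0.524 = 3.331.
(Lower-tail contribution to power is negligible for δ > 0.)
δ = d·√n ⇒ d = δ/√n = 3.331/√358 = 0.1761.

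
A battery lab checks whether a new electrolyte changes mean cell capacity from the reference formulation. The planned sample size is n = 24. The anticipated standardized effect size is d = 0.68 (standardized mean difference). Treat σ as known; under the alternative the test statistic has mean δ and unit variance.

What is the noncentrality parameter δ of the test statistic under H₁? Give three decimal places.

The noncentrality parameter scales effect size by the design's sample-size factor: δ = d·√n = 0.68 × √24 = 3.3313

δ ≈ 3.331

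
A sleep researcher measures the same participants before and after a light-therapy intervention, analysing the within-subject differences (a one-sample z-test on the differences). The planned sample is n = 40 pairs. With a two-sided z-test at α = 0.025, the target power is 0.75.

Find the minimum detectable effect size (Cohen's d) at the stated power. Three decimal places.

d ≈ 0.461

Required noncentrality: δ = z_{0.0125} + z_{0.25} = 2.241 + 0.674 = 2.916.
(Lower-tail contribution to power is negligible for δ > 0.)
δ = d·√n ⇒ d = δ/√n = 2.916/√40 = 0.4610.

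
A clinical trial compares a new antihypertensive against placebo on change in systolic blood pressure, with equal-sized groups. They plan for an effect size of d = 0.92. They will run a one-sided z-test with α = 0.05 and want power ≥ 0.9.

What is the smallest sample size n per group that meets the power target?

For power 0.9 need Φ(δ − z_{0.05}) = 0.9, so δ = z_{0.05} + z_{0.10} = 1.645 + 1.282 = 2.926.
δ = d·√(n/2) ⇒ n = 2(δ/d)² = 2 × (2.926 / 0.92)² = 20.24.
Rounding up, n = 21 per group.

n = 21 per group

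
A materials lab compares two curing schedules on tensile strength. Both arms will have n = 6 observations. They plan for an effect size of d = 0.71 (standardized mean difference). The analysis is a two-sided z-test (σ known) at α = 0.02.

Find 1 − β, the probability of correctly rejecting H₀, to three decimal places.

Power ≈ 0.137

Noncentrality parameter: δ = d·√(n/2) = 0.71 × √(6/2) = 1.2298
Two-sided α = 0.02 → critical value z_{0.01} = 2.326.
Power = Φ(δ − 2.326) + Φ(−δ − 2.326) = Φ(-1.097) + Φ(-3.556) = 0.1364 + 0.0002 = 0.1366.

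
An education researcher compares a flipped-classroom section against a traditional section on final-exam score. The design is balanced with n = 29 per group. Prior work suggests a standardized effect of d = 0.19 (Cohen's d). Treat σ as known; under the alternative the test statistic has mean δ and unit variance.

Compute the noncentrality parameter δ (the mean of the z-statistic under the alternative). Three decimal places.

The noncentrality parameter scales effect size by the design's sample-size factor: δ = d·√(n/2) = 0.19 × √(29/2) = 0.7235

δ ≈ 0.723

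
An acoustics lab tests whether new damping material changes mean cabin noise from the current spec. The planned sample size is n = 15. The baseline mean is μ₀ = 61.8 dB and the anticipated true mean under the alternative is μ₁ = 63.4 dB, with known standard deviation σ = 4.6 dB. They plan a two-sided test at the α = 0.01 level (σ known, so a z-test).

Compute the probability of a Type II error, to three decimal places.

Standardized effect: d = |μ₁ − μ₀| / σ = |63.4 − 61.8| / 4.6 = 0.3478
Noncentrality parameter: λ = d·√n = 0.3478 × √15 = 1.3471
Two-sided α = 0.01 → critical value z_{0.005} = 2.576.
Power = Φ(λ − 2.576) + Φ(−λ − 2.576) = Φ(-1.229) + Φ(-3.923) = 0.1096 + 0.0000 = 0.1096.
Type II error: β = 1 − power = 1 − 0.1096 = 0.8904.

β ≈ 0.890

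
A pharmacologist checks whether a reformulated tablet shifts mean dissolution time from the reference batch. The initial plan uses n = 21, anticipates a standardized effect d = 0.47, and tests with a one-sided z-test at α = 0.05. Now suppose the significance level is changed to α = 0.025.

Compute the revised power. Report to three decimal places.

Power ≈ 0.577

δ = d·√n = 0.47 × √21 = 2.1538 (unchanged). New critical value: z_{0.025} = 1.960.
Revised power = P(Z > 1.960 − δ) = Φ(0.194) = 0.5769.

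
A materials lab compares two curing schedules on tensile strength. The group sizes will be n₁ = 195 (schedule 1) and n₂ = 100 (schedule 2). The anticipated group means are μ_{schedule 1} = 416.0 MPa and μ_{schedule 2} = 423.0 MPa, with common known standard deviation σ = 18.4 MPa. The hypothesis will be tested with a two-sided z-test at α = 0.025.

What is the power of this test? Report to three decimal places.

Power ≈ 0.803

Standardized effect: d = |μ_{schedule 1} − μ_{schedule 2}| / σ = |416.0 − 423.0| / 18.4 = 0.3804
Noncentrality parameter: δ = d / √(1/n₁ + 1/n₂) = 0.3804 / √(1/195 + 1/100) = 3.0930
Critical value for a two-sided test at α = 0.025: z_{α/2} = 2.241.
Power = Φ(δ − 2.241) + Φ(−δ − 2.241) = Φ(0.852) + Φ(-5.334) = 0.8028 + 0.0000 = 0.8028.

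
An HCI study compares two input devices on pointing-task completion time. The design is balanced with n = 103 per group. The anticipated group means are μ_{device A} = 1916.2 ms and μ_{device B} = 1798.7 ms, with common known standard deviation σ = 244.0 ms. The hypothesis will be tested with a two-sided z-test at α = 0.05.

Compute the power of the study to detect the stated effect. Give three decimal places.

Standardized effect: d = |μ_{device A} − μ_{device B}| / σ = |1916.2 − 1798.7| / 244.0 = 0.4816
Noncentrality parameter: δ = d·√(n/2) = 0.4816 × √(103/2) = 3.4558
Critical value for a two-sided test at α = 0.05: z_{α/2} = 1.960.
Power = Φ(δ − 1.960) + Φ(−δ − 1.960) = Φ(1.496) + Φ(-5.416) = 0.9327 + 0.0000 = 0.9327.

Power ≈ 0.933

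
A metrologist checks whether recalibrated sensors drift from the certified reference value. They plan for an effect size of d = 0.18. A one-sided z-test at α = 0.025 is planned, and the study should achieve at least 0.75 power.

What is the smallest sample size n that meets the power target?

n = 215

Set Φ(δ − 1.960) = 0.75; then δ − 1.960 = Φ⁻¹(0.75) = 0.674, giving δ = 2.634.
δ = d·√n ⇒ n = (δ/d)² = (2.634 / 0.18)² = 214.21.
Round up to the next whole unit.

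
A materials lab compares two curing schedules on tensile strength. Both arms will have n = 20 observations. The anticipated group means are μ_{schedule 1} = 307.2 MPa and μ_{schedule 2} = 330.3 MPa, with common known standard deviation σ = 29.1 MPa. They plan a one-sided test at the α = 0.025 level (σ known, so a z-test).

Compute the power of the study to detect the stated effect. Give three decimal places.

Standardized effect: d = |μ_{schedule 1} − μ_{schedule 2}| / σ = |307.2 − 330.3| / 29.1 = 0.7938
Noncentrality parameter: δ = d·√(n/2) = 0.7938 × √(20/2) = 2.5103
One-sided α = 0.025 → critical value z_{0.025} = 1.960.
Power = Φ(δ − 1.960) = Φ(0.550) = 0.7089.

Power ≈ 0.709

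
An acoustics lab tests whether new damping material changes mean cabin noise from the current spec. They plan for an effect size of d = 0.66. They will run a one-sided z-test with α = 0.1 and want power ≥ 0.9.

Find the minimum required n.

n = 16

Set Φ(δ − 1.282) = 0.9; then δ − 1.282 = Φ⁻¹(0.9) = 1.282, giving δ = 2.563.
δ = d·√n ⇒ n = (δ/d)² = (2.563 / 0.66)² = 15.08.
Rounding up, n = 16.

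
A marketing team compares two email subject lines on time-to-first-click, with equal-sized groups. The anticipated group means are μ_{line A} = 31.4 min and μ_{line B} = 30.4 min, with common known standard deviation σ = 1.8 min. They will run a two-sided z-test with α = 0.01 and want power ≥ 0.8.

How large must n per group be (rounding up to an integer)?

n = 76 per group

Standardized effect: d = |μ_{line A} − μ_{line B}| / σ = |31.4 − 30.4| / 1.8 = 0.5556
For power 0.8 need Φ(δ − z_{0.005}) = 0.8, so δ = z_{0.005} + z_{0.20} = 2.576 + 0.842 = 3.417.
(The Φ(−δ − z_{α/2}) term is vanishingly small for δ > 0 and is dropped in the standard sample-size formula.)
δ = d·√(n/2) ⇒ n = 2(δ/d)² = 2 × (3.417 / 0.5556)² = 75.68.
Rounding up, n = 76 per group.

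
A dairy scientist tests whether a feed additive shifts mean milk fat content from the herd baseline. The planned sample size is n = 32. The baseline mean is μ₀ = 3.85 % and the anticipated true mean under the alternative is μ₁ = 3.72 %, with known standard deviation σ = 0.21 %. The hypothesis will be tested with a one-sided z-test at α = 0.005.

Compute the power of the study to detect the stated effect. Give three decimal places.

Power ≈ 0.823

Standardized effect: d = |μ₁ − μ₀| / σ = |3.72 − 3.85| / 0.21 = 0.6190
Noncentrality parameter: δ = d·√n = 0.6190 × √32 = 3.5019
Critical value for a one-sided test at α = 0.005: z_α = 2.576.
Power = Φ(δ − 2.576) = Φ(0.926) = 0.8228.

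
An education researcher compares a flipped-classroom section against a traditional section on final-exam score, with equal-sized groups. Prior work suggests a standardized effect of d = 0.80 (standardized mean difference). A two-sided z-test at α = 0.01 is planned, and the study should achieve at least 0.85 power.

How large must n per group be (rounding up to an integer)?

For power 0.85 need Φ(δ − z_{0.005}) = 0.85, so δ = z_{0.005} + z_{0.15} = 2.576 + 1.036 = 3.612.
(Ignoring the negligible lower-tail rejection probability gives the usual closed-form inversion.)
δ = d·√(n/2) ⇒ n = 2(δ/d)² = 2 × (3.612 / 0.80)² = 40.78.
Round up to the next whole unit.

n = 41 per group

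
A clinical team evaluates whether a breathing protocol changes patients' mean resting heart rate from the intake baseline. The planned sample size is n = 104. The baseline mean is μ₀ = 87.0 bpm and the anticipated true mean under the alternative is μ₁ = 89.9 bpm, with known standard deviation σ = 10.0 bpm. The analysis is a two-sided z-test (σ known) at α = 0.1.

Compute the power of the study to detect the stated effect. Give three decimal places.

Power ≈ 0.905

Standardized effect: d = |μ₁ − μ₀| / σ = |89.9 − 87.0| / 10.0 = 0.2900
Noncentrality parameter: δ = d·√n = 0.2900 × √104 = 2.9574
Two-sided α = 0.1 → critical value z_{0.05} = 1.645.
Power = Φ(δ − 1.645) + Φ(−δ − 1.645) = Φ(1.313) + Φ(-4.602) = 0.9053 + 0.0000 = 0.9053.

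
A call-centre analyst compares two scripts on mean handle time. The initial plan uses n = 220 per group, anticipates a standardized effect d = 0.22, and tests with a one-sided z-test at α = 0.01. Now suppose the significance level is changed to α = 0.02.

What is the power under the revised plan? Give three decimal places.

Power ≈ 0.600

δ = d·√(n/2) = 0.22 × √(220/2) = 2.3074 (unchanged). New critical value: z_{0.02} = 2.054.
Revised power = Φ(δ − 2.054) = Φ(0.254) = 0.6001.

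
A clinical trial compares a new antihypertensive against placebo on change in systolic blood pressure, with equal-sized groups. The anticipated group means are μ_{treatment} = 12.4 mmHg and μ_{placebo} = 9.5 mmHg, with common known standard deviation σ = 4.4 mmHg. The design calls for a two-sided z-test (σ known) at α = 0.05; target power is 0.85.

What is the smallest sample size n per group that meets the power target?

n = 42 per group

Standardized effect: d = |μ_{treatment} − μ_{placebo}| / σ = |12.4 − 9.5| / 4.4 = 0.6591
For power 0.85 need Φ(δ − z_{0.025}) = 0.85, so δ = z_{0.025} + z_{0.15} = 1.960 + 1.036 = 2.996.
(For δ > 0 the lower-tail rejection region contributes negligibly to power, so the one-term inversion is standard.)
δ = d·√(n/2) ⇒ n = 2(δ/d)² = 2 × (2.996 / 0.6591)² = 41.34.
Round up to the next whole unit.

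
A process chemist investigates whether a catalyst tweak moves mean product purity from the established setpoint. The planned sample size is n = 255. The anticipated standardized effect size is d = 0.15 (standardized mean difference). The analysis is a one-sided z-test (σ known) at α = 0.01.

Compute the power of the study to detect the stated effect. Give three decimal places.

Power ≈ 0.527

Noncentrality parameter: λ = d·√n = 0.15 × √255 = 2.3953
One-sided α = 0.01 → critical value z_{0.01} = 2.326.
Power = P(Z > 2.326 − λ) = Φ(0.069) = 0.5275.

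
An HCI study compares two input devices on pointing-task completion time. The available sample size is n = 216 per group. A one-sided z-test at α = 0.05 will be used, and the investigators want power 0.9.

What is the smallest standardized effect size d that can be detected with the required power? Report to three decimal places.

d ≈ 0.282

Required noncentrality: δ = z_{0.05} + z_{0.10} = 1.645 + 1.282 = 2.926.
δ = d·√(n/2) ⇒ d = δ/√(n/2) = 2.926/√(216/2) = 0.2816.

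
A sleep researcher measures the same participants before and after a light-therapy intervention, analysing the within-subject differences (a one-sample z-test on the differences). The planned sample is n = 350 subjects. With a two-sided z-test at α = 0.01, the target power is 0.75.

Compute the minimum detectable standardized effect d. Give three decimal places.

d ≈ 0.174

Need Φ(δ − 2.576) = 0.75, so δ = 2.576 + 0.674 = 3.250.
(The second rejection-region term Φ(−δ − z_{α/2}) is negligible and dropped.)
δ = d·√n ⇒ d = δ/√n = 3.250/√350 = 0.1737.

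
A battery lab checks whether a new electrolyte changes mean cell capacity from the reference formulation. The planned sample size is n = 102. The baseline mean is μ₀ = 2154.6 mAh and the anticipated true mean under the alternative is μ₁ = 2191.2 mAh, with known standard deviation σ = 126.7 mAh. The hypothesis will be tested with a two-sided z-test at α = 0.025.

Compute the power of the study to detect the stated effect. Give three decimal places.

Standardized effect: d = |μ₁ − μ₀| / σ = |2191.2 − 2154.6| / 126.7 = 0.2889
Noncentrality parameter: δ = d·√n = 0.2889 × √102 = 2.9175
Two-sided α = 0.025 → critical value z_{0.0125} = 2.241.
Power = Φ(δ − 2.241) + Φ(−δ − 2.241) = Φ(0.676) + Φ(-5.159) = 0.7505 + 0.0000 = 0.7505.

Power ≈ 0.750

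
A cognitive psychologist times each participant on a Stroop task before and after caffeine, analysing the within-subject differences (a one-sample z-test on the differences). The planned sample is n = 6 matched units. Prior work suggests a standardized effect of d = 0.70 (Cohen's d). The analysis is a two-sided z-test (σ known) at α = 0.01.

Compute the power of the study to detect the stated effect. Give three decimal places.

Noncentrality parameter: δ = d·√n = 0.70 × √6 = 1.7146
Two-sided α = 0.01 → critical value z_{0.005} = 2.576.
Power = Φ(δ − 2.576) + Φ(−δ − 2.576) = Φ(-0.861) + Φ(-4.290) = 0.1946 + 0.0000 = 0.1946.

Power ≈ 0.195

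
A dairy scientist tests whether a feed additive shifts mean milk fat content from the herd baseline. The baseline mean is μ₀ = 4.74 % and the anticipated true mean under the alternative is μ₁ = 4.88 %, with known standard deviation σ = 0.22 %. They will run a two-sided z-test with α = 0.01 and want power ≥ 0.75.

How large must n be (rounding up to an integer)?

Standardized effect: d = |μ₁ − μ₀| / σ = |4.88 − 4.74| / 0.22 = 0.6364
Set Φ(δ − 2.576) = 0.75; then δ − 2.576 = Φ⁻¹(0.75) = 0.674, giving δ = 3.250.
(For δ > 0 the lower-tail rejection region contributes negligibly to power, so the one-term inversion is standard.)
δ = d·√n ⇒ n = (δ/d)² = (3.250 / 0.6364)² = 26.09.
Rounding up, n = 27.

n = 27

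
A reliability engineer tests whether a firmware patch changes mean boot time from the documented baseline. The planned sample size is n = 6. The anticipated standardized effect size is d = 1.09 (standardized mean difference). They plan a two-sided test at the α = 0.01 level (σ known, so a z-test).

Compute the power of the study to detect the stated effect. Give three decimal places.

Power ≈ 0.537

Noncentrality parameter: δ = d·√n = 1.09 × √6 = 2.6699
Critical value for a two-sided test at α = 0.01: z_{α/2} = 2.576.
Power = Φ(δ − 2.576) + Φ(−δ − 2.576) = Φ(0.094) + Φ(-5.246) = 0.5375 + 0.0000 = 0.5375.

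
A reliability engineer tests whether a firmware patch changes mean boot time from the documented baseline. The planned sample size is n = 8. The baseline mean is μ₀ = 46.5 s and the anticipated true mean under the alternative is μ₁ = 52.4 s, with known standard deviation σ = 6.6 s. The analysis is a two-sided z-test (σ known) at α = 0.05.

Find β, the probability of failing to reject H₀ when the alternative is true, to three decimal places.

Standardized effect: d = |μ₁ − μ₀| / σ = |52.4 − 46.5| / 6.6 = 0.8939
Noncentrality parameter: δ = d·√n = 0.8939 × √8 = 2.5284
Two-sided α = 0.05 → critical value z_{0.025} = 1.960.
Power = Φ(δ − 1.960) + Φ(−δ − 1.960) = Φ(0.568) + Φ(-4.488) = 0.7151 + 0.0000 = 0.7151.
Type II error: β = 1 − power = 1 − 0.7151 = 0.2849.

β ≈ 0.285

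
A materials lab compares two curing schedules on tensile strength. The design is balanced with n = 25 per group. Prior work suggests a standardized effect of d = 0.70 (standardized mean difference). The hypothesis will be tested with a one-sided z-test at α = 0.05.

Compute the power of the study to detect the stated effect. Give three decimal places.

Power ≈ 0.797

Noncentrality parameter: δ = d·√(n/2) = 0.70 × √(25/2) = 2.4749
One-sided α = 0.05 → critical value z_{0.05} = 1.645.
Power = P(Z > 1.645 − δ) = Φ(0.830) = 0.7967.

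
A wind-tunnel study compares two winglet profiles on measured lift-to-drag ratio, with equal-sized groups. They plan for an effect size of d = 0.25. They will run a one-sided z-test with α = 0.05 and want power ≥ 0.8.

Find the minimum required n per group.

n = 198 per group

Set Φ(δ − 1.645) = 0.8; then δ − 1.645 = Φ⁻¹(0.8) = 0.842, giving δ = 2.486.
δ = d·√(n/2) ⇒ n = 2(δ/d)² = 2 × (2.486 / 0.25)² = 197.84.
Rounding up, n = 198 per group.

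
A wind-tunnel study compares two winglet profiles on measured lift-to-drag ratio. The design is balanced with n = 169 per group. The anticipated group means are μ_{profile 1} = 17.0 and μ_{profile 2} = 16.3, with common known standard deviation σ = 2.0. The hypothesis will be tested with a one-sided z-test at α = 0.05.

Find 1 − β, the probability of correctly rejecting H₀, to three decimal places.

Power ≈ 0.942

Standardized effect: d = |μ_{profile 1} − μ_{profile 2}| / σ = |17.0 − 16.3| / 2.0 = 0.3500
Noncentrality parameter: δ = d·√(n/2) = 0.3500 × √(169/2) = 3.2173
One-sided α = 0.05 → critical value z_{0.05} = 1.645.
Power = P(Z > 1.645 − δ) = Φ(1.572) = 0.9421.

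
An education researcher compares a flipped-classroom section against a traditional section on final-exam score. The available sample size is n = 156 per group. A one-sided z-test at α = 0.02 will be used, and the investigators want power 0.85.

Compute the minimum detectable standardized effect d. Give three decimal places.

d ≈ 0.350

Need Φ(δ − 2.054) = 0.85, so δ = 2.054 + 1.036 = 3.090.
δ = d·√(n/2) ⇒ d = δ/√(n/2) = 3.090/√(156/2) = 0.3499.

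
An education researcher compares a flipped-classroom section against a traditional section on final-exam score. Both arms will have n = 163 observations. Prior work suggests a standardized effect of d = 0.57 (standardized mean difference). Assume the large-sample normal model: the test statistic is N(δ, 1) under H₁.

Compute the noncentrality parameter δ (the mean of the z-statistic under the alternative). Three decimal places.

δ ≈ 5.146

The noncentrality parameter scales effect size by the design's sample-size factor: δ = d·√(n/2) = 0.57 × √(163/2) = 5.1458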